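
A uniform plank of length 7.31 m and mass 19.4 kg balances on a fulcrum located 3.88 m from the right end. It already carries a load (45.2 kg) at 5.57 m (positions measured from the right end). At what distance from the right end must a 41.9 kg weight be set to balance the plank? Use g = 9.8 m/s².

x ≈ 2.16 m from the right end

Taking torques about the fulcrum (at 3.88 m from the right end):
Beam weight: 19.4 × 9.8 = 190.1 N down at 3.655 m → arm 0.225 m, τ = 190.1 × 0.225 = 42.77 N·m clockwise.
Load: 45.2 × 9.8 = 443 N down at 5.57 m → arm 1.69 m, τ = 443 × 1.69 = 748.7 N·m counterclockwise.
Net moment of existing loads = 705.9 N·m counterclockwise.
The weight weighs 41.9 × 9.8 = 410.6 N and must supply an equal clockwise moment, so its lever arm about the fulcrum is 705.9 / 410.6 = 1.72 m.
That puts it at 3.88 − 1.72 = 2.16 m from the right end.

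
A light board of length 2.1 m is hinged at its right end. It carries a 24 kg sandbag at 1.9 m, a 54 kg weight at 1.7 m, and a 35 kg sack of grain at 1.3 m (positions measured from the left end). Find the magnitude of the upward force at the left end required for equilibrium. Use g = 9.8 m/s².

Taking torques about the right end:
Sandbag: 24 × 9.8 = 235.2 N down at 1.9 m → arm 0.2 m, τ = 235.2 × 0.2 = 47.04 N·m counterclockwise.
Weight: 54 × 9.8 = 529.2 N down at 1.7 m → arm 0.4 m, τ = 529.2 × 0.4 = 211.7 N·m counterclockwise.
Sack of grain: 35 × 9.8 = 343 N down at 1.3 m → arm 0.8 m, τ = 343 × 0.8 = 274.4 N·m counterclockwise.
Net moment of the loads = 533.1 N·m counterclockwise.
The upward force F acts at the left end, arm 2.1 m, giving F × 2.1 clockwise.
For rotational equilibrium, F × 2.1 = 533.1, so F = 533.1 / 2.1 = 254 N.

F ≈ 254 N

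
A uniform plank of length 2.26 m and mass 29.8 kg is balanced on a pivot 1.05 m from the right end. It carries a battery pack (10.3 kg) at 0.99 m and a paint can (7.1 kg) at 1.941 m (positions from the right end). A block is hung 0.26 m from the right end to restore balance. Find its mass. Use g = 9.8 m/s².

Taking torques about the pivot (at 1.05 m from the right end):
Beam weight: 29.8 × 9.8 = 292 N down at 1.13 m → arm 0.08 m, τ = 292 × 0.08 = 23.36 N·m counterclockwise.
Battery pack: 10.3 × 9.8 = 100.9 N down at 0.99 m → arm 0.06 m, τ = 100.9 × 0.06 = 6.054 N·m clockwise.
Paint can: 7.1 × 9.8 = 69.58 N down at 1.941 m → arm 0.891 m, τ = 69.58 × 0.891 = 62 N·m counterclockwise.
Net moment of known loads = 79.31 N·m counterclockwise.
An unknown mass m at 0.26 m has arm 0.79 m; its moment is m·g·0.79 clockwise.
For rotational equilibrium, m × 9.8 × 0.79 = 79.31, so m = 79.31 / (9.8 × 0.79) = 10.2 kg.

m ≈ 10.2 kg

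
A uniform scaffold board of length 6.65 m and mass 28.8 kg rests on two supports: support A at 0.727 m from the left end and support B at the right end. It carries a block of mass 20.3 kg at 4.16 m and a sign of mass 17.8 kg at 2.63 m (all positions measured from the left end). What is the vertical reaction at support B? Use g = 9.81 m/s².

R_B ≈ 295 N

Sum moments about support A (its reaction then has zero moment arm).
Beam weight: 28.8 × 9.81 = 282.5 N down at 3.325 m → arm 2.598 m, τ = 282.5 × 2.598 = 733.9 N·m clockwise.
Block: 20.3 × 9.81 = 199.1 N down at 4.16 m → arm 3.433 m, τ = 199.1 × 3.433 = 683.5 N·m clockwise.
Sign: 17.8 × 9.81 = 174.6 N down at 2.63 m → arm 1.903 m, τ = 174.6 × 1.903 = 332.3 N·m clockwise.
Net load moment about support A = 1750 N·m clockwise.
Reaction R at support B is upward at 6.65 m, arm 5.923 m → moment R × 5.923 counterclockwise.
For rotational equilibrium, R × 5.923 = 1750, so R = 295 N.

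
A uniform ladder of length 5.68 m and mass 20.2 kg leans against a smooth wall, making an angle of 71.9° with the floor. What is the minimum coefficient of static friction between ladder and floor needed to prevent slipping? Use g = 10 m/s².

Sum moments about the foot of the ladder (the floor normal and friction both act there and drop out).
Ladder weight 20.2×10 = 202 N acts at 2.84 m along the ladder; its horizontal arm is 2.84·cos71.9° = 0.8823 m → τ = 178.2 N·m clockwise.
Wall normal N acts horizontally at the top; its moment arm is the height L sinθ = 5.68·sin71.9° = 5.399 m, counterclockwise.
Στ = 0 ⇒ N × 5.399 = 178.2 ⇒ N = 33.01 N.
ΣFx = 0 ⇒ f = N_wall = 33.01 N. ΣFy = 0 ⇒ N_floor = 202 N.
μ_min = f / N_floor = 33.01 / 202 = 0.163.

μ_min ≈ 0.163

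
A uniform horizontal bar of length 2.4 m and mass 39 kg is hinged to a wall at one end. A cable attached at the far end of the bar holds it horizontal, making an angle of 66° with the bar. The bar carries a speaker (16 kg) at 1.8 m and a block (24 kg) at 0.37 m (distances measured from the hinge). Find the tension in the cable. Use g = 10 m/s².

T ≈ 385 N

About the hinge:
Beam weight: 39 × 10 = 390 N down at 1.2 m → arm 1.2 m, τ = 390 × 1.2 = 468 N·m clockwise.
Speaker: 16 × 10 = 160 N down at 1.8 m → arm 1.8 m, τ = 160 × 1.8 = 288 N·m clockwise.
Block: 24 × 10 = 240 N down at 0.37 m → arm 0.37 m, τ = 240 × 0.37 = 88.8 N·m clockwise.
Total clockwise load moment = 844.8 N·m.
The cable tension T acts at 2.4 m; only its component perpendicular to the bar, T sinθ, produces torque. sin 66° = 0.9135.
For rotational equilibrium, T × 2.4 × 0.9135 = 844.8, so T = 844.8 / 2.192 = 385 N.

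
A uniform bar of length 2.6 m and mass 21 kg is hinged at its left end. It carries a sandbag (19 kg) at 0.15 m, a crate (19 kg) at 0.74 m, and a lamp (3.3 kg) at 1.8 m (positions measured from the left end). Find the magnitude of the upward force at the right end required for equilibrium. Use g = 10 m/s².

F ≈ 193 N

About the left end:
Beam weight: 21 × 10 = 210 N down at 1.3 m → arm 1.3 m, τ = 210 × 1.3 = 273 N·m clockwise.
Sandbag: 19 × 10 = 190 N down at 0.15 m → arm 0.15 m, τ = 190 × 0.15 = 28.5 N·m clockwise.
Crate: 19 × 10 = 190 N down at 0.74 m → arm 0.74 m, τ = 190 × 0.74 = 140.6 N·m clockwise.
Lamp: 3.3 × 10 = 33 N down at 1.8 m → arm 1.8 m, τ = 33 × 1.8 = 59.4 N·m clockwise.
Net moment of the loads = 501.5 N·m clockwise.
The upward force F acts at the right end, arm 2.6 m, giving F × 2.6 counterclockwise.
Στ = 0 ⇒ F × 2.6 = 501.5 ⇒ F = 501.5 / 2.6 = 193 N.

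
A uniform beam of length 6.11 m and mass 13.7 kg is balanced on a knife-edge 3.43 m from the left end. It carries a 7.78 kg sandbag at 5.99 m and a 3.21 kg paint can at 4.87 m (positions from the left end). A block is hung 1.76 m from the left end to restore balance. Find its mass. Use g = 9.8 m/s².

m ≈ 11.6 kg

Choose the knife-edge (at 3.43 m from the left end) as the axis so the support reaction has zero arm there.
Beam weight: 13.7 × 9.8 = 134.3 N down at 3.055 m → arm 0.375 m, τ = 134.3 × 0.375 = 50.36 N·m counterclockwise.
Sandbag: 7.78 × 9.8 = 76.24 N down at 5.99 m → arm 2.56 m, τ = 76.24 × 2.56 = 195.2 N·m clockwise.
Paint can: 3.21 × 9.8 = 31.46 N down at 4.87 m → arm 1.44 m, τ = 31.46 × 1.44 = 45.3 N·m clockwise.
Net moment of known loads = 190.1 N·m clockwise.
An unknown mass m at 1.76 m has arm 1.67 m; its moment is m·g·1.67 counterclockwise.
Balancing moments: m × 9.8 × 1.67 = 190.1, giving m = 190.1 / (9.8 × 1.67) = 11.6 kg.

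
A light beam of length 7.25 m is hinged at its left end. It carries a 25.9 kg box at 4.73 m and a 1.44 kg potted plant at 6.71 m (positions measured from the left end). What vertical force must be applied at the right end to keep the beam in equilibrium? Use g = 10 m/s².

F ≈ 182 N

Sum moments about the left end (the unknown pivot reaction has zero arm there).
Box: 25.9 × 10 = 259 N down at 4.73 m → arm 4.73 m, τ = 259 × 4.73 = 1225 N·m clockwise.
Potted plant: 1.44 × 10 = 14.4 N down at 6.71 m → arm 6.71 m, τ = 14.4 × 6.71 = 96.62 N·m clockwise.
Net moment of the loads = 1322 N·m clockwise.
The upward force F acts at the right end, arm 7.25 m, giving F × 7.25 counterclockwise.
For rotational equilibrium, F × 7.25 = 1322, so F = 1322 / 7.25 = 182 N.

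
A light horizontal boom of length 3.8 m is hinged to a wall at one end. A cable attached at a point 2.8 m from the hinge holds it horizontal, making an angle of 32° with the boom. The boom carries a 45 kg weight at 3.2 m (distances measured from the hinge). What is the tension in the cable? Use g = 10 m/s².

T ≈ 970 N

Take moments about the hinge.
Weight: 45 × 10 = 450 N down at 3.2 m → arm 3.2 m, τ = 450 × 3.2 = 1440 N·m clockwise.
Total clockwise load moment = 1440 N·m.
The cable tension T acts at 2.8 m; only its component perpendicular to the boom, T sinθ, produces torque. sin 32° = 0.5299.
For rotational equilibrium, T × 2.8 × 0.5299 = 1440, so T = 1440 / 1.484 = 970 N.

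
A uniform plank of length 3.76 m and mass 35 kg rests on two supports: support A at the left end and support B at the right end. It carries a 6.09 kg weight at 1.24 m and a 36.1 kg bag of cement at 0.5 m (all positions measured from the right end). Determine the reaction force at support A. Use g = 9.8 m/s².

R_A ≈ 238 N

About support B:
Beam weight: 35 × 9.8 = 343 N down at 1.88 m → arm 1.88 m, τ = 343 × 1.88 = 644.8 N·m counterclockwise.
Weight: 6.09 × 9.8 = 59.68 N down at 1.24 m → arm 1.24 m, τ = 59.68 × 1.24 = 74 N·m counterclockwise.
Bag of cement: 36.1 × 9.8 = 353.8 N down at 0.5 m → arm 0.5 m, τ = 353.8 × 0.5 = 176.9 N·m counterclockwise.
Net load moment about support B = 895.7 N·m counterclockwise.
Reaction R at support A is upward at 3.76 m, arm 3.76 m → moment R × 3.76 clockwise.
Balancing moments: R × 3.76 = 895.7, giving R = 238 N.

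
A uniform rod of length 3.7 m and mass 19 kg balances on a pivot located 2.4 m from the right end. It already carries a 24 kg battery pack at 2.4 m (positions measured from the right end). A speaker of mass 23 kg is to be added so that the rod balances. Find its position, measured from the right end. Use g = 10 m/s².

x ≈ 2.85 m from the right end

Choose the pivot (at 2.4 m from the right end) as the axis so the support reaction has zero arm there.
Beam weight: 19 × 10 = 190 N down at 1.85 m → arm 0.55 m, τ = 190 × 0.55 = 104.5 N·m clockwise.
Battery pack: acts at the pivot, moment arm 0 → no torque.
Net moment of existing loads = 104.5 N·m clockwise.
The speaker weighs 23 × 10 = 230 N and must supply an equal counterclockwise moment, so its lever arm about the pivot is 104.5 / 230 = 0.454 m.
That puts it at 2.4 + 0.454 = 2.85 m from the right end.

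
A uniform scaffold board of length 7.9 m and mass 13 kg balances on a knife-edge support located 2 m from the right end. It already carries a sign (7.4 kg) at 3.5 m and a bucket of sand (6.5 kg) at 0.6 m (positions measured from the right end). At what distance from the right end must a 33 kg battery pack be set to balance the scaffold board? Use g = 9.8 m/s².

x ≈ 1.17 m from the right end

Choose the knife-edge support (at 2 m from the right end) as the axis so the support reaction has zero arm there.
Beam weight: 13 × 9.8 = 127.4 N down at 3.95 m → arm 1.95 m, τ = 127.4 × 1.95 = 248.4 N·m counterclockwise.
Sign: 7.4 × 9.8 = 72.52 N down at 3.5 m → arm 1.5 m, τ = 72.52 × 1.5 = 108.8 N·m counterclockwise.
Bucket of sand: 6.5 × 9.8 = 63.7 N down at 0.6 m → arm 1.4 m, τ = 63.7 × 1.4 = 89.18 N·m clockwise.
Net moment of existing loads = 268 N·m counterclockwise.
The battery pack weighs 33 × 9.8 = 323.4 N and must supply an equal clockwise moment, so its lever arm about the knife-edge support is 268 / 323.4 = 0.829 m.
That puts it at 2 − 0.829 = 1.17 m from the right end.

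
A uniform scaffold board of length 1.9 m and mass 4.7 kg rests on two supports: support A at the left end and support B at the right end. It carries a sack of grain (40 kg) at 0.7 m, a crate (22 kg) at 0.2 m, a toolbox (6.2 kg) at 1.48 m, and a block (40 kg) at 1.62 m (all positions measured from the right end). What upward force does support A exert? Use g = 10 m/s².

About support B:
Beam weight: 4.7 × 10 = 47 N down at 0.95 m → arm 0.95 m, τ = 47 × 0.95 = 44.65 N·m counterclockwise.
Sack of grain: 40 × 10 = 400 N down at 0.7 m → arm 0.7 m, τ = 400 × 0.7 = 280 N·m counterclockwise.
Crate: 22 × 10 = 220 N down at 0.2 m → arm 0.2 m, τ = 220 × 0.2 = 44 N·m counterclockwise.
Toolbox: 6.2 × 10 = 62 N down at 1.48 m → arm 1.48 m, τ = 62 × 1.48 = 91.76 N·m counterclockwise.
Block: 40 × 10 = 400 N down at 1.62 m → arm 1.62 m, τ = 400 × 1.62 = 648 N·m counterclockwise.
Net load moment about support B = 1108 N·m counterclockwise.
Reaction R at support A is upward at 1.9 m, arm 1.9 m → moment R × 1.9 clockwise.
Στ = 0 ⇒ R × 1.9 = 1108 ⇒ R = 583 N.

R_A ≈ 583 N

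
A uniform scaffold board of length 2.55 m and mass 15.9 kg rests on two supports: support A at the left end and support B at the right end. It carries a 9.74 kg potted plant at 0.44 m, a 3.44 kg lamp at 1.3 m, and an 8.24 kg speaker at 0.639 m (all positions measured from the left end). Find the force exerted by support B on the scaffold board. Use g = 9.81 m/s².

Sum moments about support A (its reaction then has zero moment arm).
Beam weight: 15.9 × 9.81 = 156 N down at 1.275 m → arm 1.275 m, τ = 156 × 1.275 = 198.9 N·m clockwise.
Potted plant: 9.74 × 9.81 = 95.55 N down at 0.44 m → arm 0.44 m, τ = 95.55 × 0.44 = 42.04 N·m clockwise.
Lamp: 3.44 × 9.81 = 33.75 N down at 1.3 m → arm 1.3 m, τ = 33.75 × 1.3 = 43.88 N·m clockwise.
Speaker: 8.24 × 9.81 = 80.83 N down at 0.639 m → arm 0.639 m, τ = 80.83 × 0.639 = 51.65 N·m clockwise.
Net load moment about support A = 336.5 N·m clockwise.
Reaction R at support B is upward at 2.55 m, arm 2.55 m → moment R × 2.55 counterclockwise.
For rotational equilibrium, R × 2.55 = 336.5, so R = 132 N.

R_B ≈ 132 N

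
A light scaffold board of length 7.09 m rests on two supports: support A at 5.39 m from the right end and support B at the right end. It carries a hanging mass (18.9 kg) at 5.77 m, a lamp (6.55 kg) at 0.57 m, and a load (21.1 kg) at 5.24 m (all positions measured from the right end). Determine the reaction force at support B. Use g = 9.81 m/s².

Taking torques about support A:
Hanging mass: 18.9 × 9.81 = 185.4 N down at 5.77 m → arm 0.38 m, τ = 185.4 × 0.38 = 70.45 N·m counterclockwise.
Lamp: 6.55 × 9.81 = 64.26 N down at 0.57 m → arm 4.82 m, τ = 64.26 × 4.82 = 309.7 N·m clockwise.
Load: 21.1 × 9.81 = 207 N down at 5.24 m → arm 0.15 m, τ = 207 × 0.15 = 31.05 N·m clockwise.
Net load moment about support A = 270.3 N·m clockwise.
Reaction R at support B is upward at 0 m, arm 5.39 m → moment R × 5.39 counterclockwise.
Balancing moments: R × 5.39 = 270.3, giving R = 50.1 N.

R_B ≈ 50.1 N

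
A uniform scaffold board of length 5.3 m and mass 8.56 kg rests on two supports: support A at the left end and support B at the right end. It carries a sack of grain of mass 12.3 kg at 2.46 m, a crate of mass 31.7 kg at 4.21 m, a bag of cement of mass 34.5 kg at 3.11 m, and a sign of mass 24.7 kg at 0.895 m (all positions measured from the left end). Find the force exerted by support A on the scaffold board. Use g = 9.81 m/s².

R_A ≈ 512 N

About support B:
Beam weight: 8.56 × 9.81 = 83.97 N down at 2.65 m → arm 2.65 m, τ = 83.97 × 2.65 = 222.5 N·m counterclockwise.
Sack of grain: 12.3 × 9.81 = 120.7 N down at 2.46 m → arm 2.84 m, τ = 120.7 × 2.84 = 342.8 N·m counterclockwise.
Crate: 31.7 × 9.81 = 311 N down at 4.21 m → arm 1.09 m, τ = 311 × 1.09 = 339 N·m counterclockwise.
Bag of cement: 34.5 × 9.81 = 338.4 N down at 3.11 m → arm 2.19 m, τ = 338.4 × 2.19 = 741.1 N·m counterclockwise.
Sign: 24.7 × 9.81 = 242.3 N down at 0.895 m → arm 4.405 m, τ = 242.3 × 4.405 = 1067 N·m counterclockwise.
Net load moment about support B = 2712 N·m counterclockwise.
Reaction R at support A is upward at 0 m, arm 5.3 m → moment R × 5.3 clockwise.
For rotational equilibrium, R × 5.3 = 2712, so R = 512 N.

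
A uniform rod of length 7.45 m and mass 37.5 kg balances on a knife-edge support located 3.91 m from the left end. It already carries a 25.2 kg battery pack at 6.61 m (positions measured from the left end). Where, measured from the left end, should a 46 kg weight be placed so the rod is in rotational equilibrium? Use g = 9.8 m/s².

Choose the knife-edge support (at 3.91 m from the left end) as the axis so the support reaction has zero arm there.
Beam weight: 37.5 × 9.8 = 367.5 N down at 3.725 m → arm 0.185 m, τ = 367.5 × 0.185 = 67.99 N·m counterclockwise.
Battery pack: 25.2 × 9.8 = 247 N down at 6.61 m → arm 2.7 m, τ = 247 × 2.7 = 666.9 N·m clockwise.
Net moment of existing loads = 598.9 N·m clockwise.
The weight weighs 46 × 9.8 = 450.8 N and must supply an equal counterclockwise moment, so its lever arm about the knife-edge support is 598.9 / 450.8 = 1.33 m.
That puts it at 3.91 − 1.33 = 2.58 m from the left end.

x ≈ 2.58 m from the left end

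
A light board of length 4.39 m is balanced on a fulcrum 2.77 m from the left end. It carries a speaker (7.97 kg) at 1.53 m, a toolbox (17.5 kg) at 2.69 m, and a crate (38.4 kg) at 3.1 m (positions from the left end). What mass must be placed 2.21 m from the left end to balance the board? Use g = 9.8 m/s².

About the fulcrum (at 2.77 m from the left end):
Speaker: 7.97 × 9.8 = 78.11 N down at 1.53 m → arm 1.24 m, τ = 78.11 × 1.24 = 96.86 N·m counterclockwise.
Toolbox: 17.5 × 9.8 = 171.5 N down at 2.69 m → arm 0.08 m, τ = 171.5 × 0.08 = 13.72 N·m counterclockwise.
Crate: 38.4 × 9.8 = 376.3 N down at 3.1 m → arm 0.33 m, τ = 376.3 × 0.33 = 124.2 N·m clockwise.
Net moment of known loads = 13.62 N·m clockwise.
An unknown mass m at 2.21 m has arm 0.56 m; its moment is m·g·0.56 counterclockwise.
For rotational equilibrium, m × 9.8 × 0.56 = 13.62, so m = 13.62 / (9.8 × 0.56) = 2.48 kg.

m ≈ 2.48 kg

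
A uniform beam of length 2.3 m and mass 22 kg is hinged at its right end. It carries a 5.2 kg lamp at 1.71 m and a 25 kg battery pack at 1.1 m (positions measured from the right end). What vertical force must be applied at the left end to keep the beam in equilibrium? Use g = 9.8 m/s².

About the right end:
Beam weight: 22 × 9.8 = 215.6 N down at 1.15 m → arm 1.15 m, τ = 215.6 × 1.15 = 247.9 N·m counterclockwise.
Lamp: 5.2 × 9.8 = 50.96 N down at 1.71 m → arm 1.71 m, τ = 50.96 × 1.71 = 87.14 N·m counterclockwise.
Battery pack: 25 × 9.8 = 245 N down at 1.1 m → arm 1.1 m, τ = 245 × 1.1 = 269.5 N·m counterclockwise.
Net moment of the loads = 604.5 N·m counterclockwise.
The upward force F acts at the left end, arm 2.3 m, giving F × 2.3 clockwise.
Balancing moments: F × 2.3 = 604.5, giving F = 604.5 / 2.3 = 263 N.

F ≈ 263 N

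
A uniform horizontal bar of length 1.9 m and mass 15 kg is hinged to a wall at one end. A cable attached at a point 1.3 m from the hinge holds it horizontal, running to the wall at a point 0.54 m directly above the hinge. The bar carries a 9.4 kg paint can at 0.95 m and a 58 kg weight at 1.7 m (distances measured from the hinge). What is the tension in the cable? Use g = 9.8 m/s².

About the hinge:
Beam weight: 15 × 9.8 = 147 N down at 0.95 m → arm 0.95 m, τ = 147 × 0.95 = 139.7 N·m clockwise.
Paint can: 9.4 × 9.8 = 92.12 N down at 0.95 m → arm 0.95 m, τ = 92.12 × 0.95 = 87.51 N·m clockwise.
Weight: 58 × 9.8 = 568.4 N down at 1.7 m → arm 1.7 m, τ = 568.4 × 1.7 = 966.3 N·m clockwise.
Total clockwise load moment = 1194 N·m.
The cable tension T acts at 1.3 m; only its component perpendicular to the bar, T sinθ, produces torque. sinθ = h/√(h²+d²) = 0.54/√(0.54²+1.3²) = 0.3836.
Setting net torque to zero: T × 1.3 × 0.3836 = 1194 → T = 1194 / 0.4987 = 2390 N.

T ≈ 2390 N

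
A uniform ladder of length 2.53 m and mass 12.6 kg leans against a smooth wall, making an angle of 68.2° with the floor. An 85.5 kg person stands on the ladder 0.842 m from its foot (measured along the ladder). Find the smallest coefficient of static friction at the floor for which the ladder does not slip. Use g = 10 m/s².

μ_min ≈ 0.142

About the foot of the ladder:
Ladder weight 12.6×10 = 126 N acts at 1.265 m along the ladder; its horizontal arm is 1.265·cos68.2° = 0.4698 m → τ = 59.19 N·m clockwise.
Person: 85.5×10 = 855 N at 0.842 m → arm 0.3127 m → τ = 267.4 N·m clockwise.
Wall normal N acts horizontally at the top; its moment arm is the height L sinθ = 2.53·sin68.2° = 2.349 m, counterclockwise.
Setting net torque to zero: N × 2.349 = 326.6 → N = 139 N.
ΣFx = 0 ⇒ f = N_wall = 139 N. ΣFy = 0 ⇒ N_floor = 981 N.
μ_min = f / N_floor = 139 / 981 = 0.142.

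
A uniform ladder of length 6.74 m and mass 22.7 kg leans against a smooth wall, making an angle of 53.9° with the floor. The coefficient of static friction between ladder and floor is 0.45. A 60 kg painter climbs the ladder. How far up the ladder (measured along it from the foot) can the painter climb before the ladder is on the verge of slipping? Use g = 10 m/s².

Choose the foot of the ladder as the axis so the floor normal and friction both act there and drop out.
Ladder weight 22.7×10 = 227 N acts at 3.37 m along the ladder; its horizontal arm is 3.37·cos53.9° = 1.986 m → τ = 450.8 N·m clockwise.
Painter weight 60×10 = 600 N at distance d → arm d·cos53.9° → τ = 600·d·0.5892 clockwise.
Wall normal N at the top has arm L sinθ = 5.446 m counterclockwise, so Στ = 0 gives N·5.446 = 450.8 + 353.5·d.
ΣFy = 0 ⇒ N_floor = 827 N, so the maximum friction is μ_s·N_floor = 0.45×827 = 372.2 N. ΣFx = 0 ⇒ N_wall = f, so at the slipping point N = 372.2 N.
Substituting: 372.2×5.446 = 450.8 + 353.5·d ⇒ d = (2027 − 450.8) / 353.5 = 4.46 m.

d ≈ 4.46 m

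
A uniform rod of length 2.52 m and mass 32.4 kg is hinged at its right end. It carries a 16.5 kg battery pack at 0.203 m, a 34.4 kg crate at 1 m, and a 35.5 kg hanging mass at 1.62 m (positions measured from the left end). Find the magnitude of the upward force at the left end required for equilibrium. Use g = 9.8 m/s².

Taking torques about the right end:
Beam weight: 32.4 × 9.8 = 317.5 N down at 1.26 m → arm 1.26 m, τ = 317.5 × 1.26 = 400.1 N·m counterclockwise.
Battery pack: 16.5 × 9.8 = 161.7 N down at 0.203 m → arm 2.317 m, τ = 161.7 × 2.317 = 374.7 N·m counterclockwise.
Crate: 34.4 × 9.8 = 337.1 N down at 1 m → arm 1.52 m, τ = 337.1 × 1.52 = 512.4 N·m counterclockwise.
Hanging mass: 35.5 × 9.8 = 347.9 N down at 1.62 m → arm 0.9 m, τ = 347.9 × 0.9 = 313.1 N·m counterclockwise.
Net moment of the loads = 1600 N·m counterclockwise.
The upward force F acts at the left end, arm 2.52 m, giving F × 2.52 clockwise.
For rotational equilibrium, F × 2.52 = 1600, so F = 1600 / 2.52 = 635 N.

F ≈ 635 N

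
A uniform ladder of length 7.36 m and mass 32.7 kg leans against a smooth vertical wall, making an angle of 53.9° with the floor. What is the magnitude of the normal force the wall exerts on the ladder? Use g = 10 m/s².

N_wall ≈ 119 N

Take moments about the foot of the ladder.
Ladder weight 32.7×10 = 327 N acts at 3.68 m along the ladder; its horizontal arm is 3.68·cos53.9° = 2.168 m → τ = 708.9 N·m clockwise.
Wall normal N acts horizontally at the top; its moment arm is the height L sinθ = 7.36·sin53.9° = 5.947 m, counterclockwise.
Balancing moments: N × 5.947 = 708.9, giving N = 119 N.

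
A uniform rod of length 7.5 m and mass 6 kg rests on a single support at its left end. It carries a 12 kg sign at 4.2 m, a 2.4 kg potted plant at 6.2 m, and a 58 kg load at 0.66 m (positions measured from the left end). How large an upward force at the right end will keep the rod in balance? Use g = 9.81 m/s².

F ≈ 165 N

About the left end:
Beam weight: 6 × 9.81 = 58.86 N down at 3.75 m → arm 3.75 m, τ = 58.86 × 3.75 = 220.7 N·m clockwise.
Sign: 12 × 9.81 = 117.7 N down at 4.2 m → arm 4.2 m, τ = 117.7 × 4.2 = 494.3 N·m clockwise.
Potted plant: 2.4 × 9.81 = 23.54 N down at 6.2 m → arm 6.2 m, τ = 23.54 × 6.2 = 145.9 N·m clockwise.
Load: 58 × 9.81 = 569 N down at 0.66 m → arm 0.66 m, τ = 569 × 0.66 = 375.5 N·m clockwise.
Net moment of the loads = 1236 N·m clockwise.
The upward force F acts at the right end, arm 7.5 m, giving F × 7.5 counterclockwise.
Setting net torque to zero: F × 7.5 = 1236 → F = 1236 / 7.5 = 165 N.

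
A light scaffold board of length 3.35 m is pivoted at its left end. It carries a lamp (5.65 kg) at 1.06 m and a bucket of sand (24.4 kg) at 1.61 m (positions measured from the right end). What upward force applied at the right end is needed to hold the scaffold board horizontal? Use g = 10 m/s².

About the left end:
Lamp: 5.65 × 10 = 56.5 N down at 1.06 m → arm 2.29 m, τ = 56.5 × 2.29 = 129.4 N·m clockwise.
Bucket of sand: 24.4 × 10 = 244 N down at 1.61 m → arm 1.74 m, τ = 244 × 1.74 = 424.6 N·m clockwise.
Net moment of the loads = 554 N·m clockwise.
The upward force F acts at the right end, arm 3.35 m, giving F × 3.35 counterclockwise.
For rotational equilibrium, F × 3.35 = 554, so F = 554 / 3.35 = 165 N.

F ≈ 165 N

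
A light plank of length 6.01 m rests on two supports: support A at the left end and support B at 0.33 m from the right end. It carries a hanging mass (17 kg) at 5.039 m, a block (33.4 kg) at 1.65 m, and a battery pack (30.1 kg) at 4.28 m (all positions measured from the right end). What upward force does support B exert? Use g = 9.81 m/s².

Take moments about support A.
Hanging mass: 17 × 9.81 = 166.8 N down at 5.039 m → arm 0.971 m, τ = 166.8 × 0.971 = 162 N·m clockwise.
Block: 33.4 × 9.81 = 327.7 N down at 1.65 m → arm 4.36 m, τ = 327.7 × 4.36 = 1429 N·m clockwise.
Battery pack: 30.1 × 9.81 = 295.3 N down at 4.28 m → arm 1.73 m, τ = 295.3 × 1.73 = 510.9 N·m clockwise.
Net load moment about support A = 2102 N·m clockwise.
Reaction R at support B is upward at 0.33 m, arm 5.68 m → moment R × 5.68 counterclockwise.
Setting net torque to zero: R × 5.68 = 2102 → R = 370 N.

R_B ≈ 370 N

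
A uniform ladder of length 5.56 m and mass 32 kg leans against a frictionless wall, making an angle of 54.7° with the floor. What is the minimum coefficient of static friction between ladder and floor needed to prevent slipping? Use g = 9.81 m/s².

About the foot of the ladder:
Ladder weight 32×9.81 = 313.9 N acts at 2.78 m along the ladder; its horizontal arm is 2.78·cos54.7° = 1.606 m → τ = 504.1 N·m clockwise.
Wall normal N acts horizontally at the top; its moment arm is the height L sinθ = 5.56·sin54.7° = 4.538 m, counterclockwise.
Balancing moments: N × 4.538 = 504.1, giving N = 111.1 N.
ΣFx = 0 ⇒ f = N_wall = 111.1 N. ΣFy = 0 ⇒ N_floor = 313.9 N.
μ_min = f / N_floor = 111.1 / 313.9 = 0.354.

μ_min ≈ 0.354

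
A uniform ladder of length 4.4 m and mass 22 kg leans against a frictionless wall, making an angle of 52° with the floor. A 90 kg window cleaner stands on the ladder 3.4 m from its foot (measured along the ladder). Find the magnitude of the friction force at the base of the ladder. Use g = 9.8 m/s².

Choose the foot of the ladder as the axis so the floor normal and friction both act there and drop out.
Ladder weight 22×9.8 = 215.6 N acts at 2.2 m along the ladder; its horizontal arm is 2.2·cos52° = 1.354 m → τ = 291.9 N·m clockwise.
Window cleaner: 90×9.8 = 882 N at 3.4 m → arm 2.093 m → τ = 1846 N·m clockwise.
Wall normal N acts horizontally at the top; its moment arm is the height L sinθ = 4.4·sin52° = 3.467 m, counterclockwise.
Balancing moments: N × 3.467 = 2138, giving N = 617 N.
ΣFx = 0: friction at the foot balances the wall's push, so f = N_wall = 617 N.

f ≈ 617 N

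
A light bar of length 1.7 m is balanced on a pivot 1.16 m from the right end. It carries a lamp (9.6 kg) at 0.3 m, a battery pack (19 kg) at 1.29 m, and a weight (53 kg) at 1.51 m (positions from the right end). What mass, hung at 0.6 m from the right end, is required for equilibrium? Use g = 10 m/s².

m ≈ 22.8 kg

Sum moments about the pivot (at 1.16 m from the right end) (the support reaction has zero arm there).
Lamp: 9.6 × 10 = 96 N down at 0.3 m → arm 0.86 m, τ = 96 × 0.86 = 82.56 N·m clockwise.
Battery pack: 19 × 10 = 190 N down at 1.29 m → arm 0.13 m, τ = 190 × 0.13 = 24.7 N·m counterclockwise.
Weight: 53 × 10 = 530 N down at 1.51 m → arm 0.35 m, τ = 530 × 0.35 = 185.5 N·m counterclockwise.
Net moment of known loads = 127.6 N·m counterclockwise.
An unknown mass m at 0.6 m has arm 0.56 m; its moment is m·g·0.56 clockwise.
Balancing moments: m × 10 × 0.56 = 127.6, giving m = 127.6 / (10 × 0.56) = 22.8 kg.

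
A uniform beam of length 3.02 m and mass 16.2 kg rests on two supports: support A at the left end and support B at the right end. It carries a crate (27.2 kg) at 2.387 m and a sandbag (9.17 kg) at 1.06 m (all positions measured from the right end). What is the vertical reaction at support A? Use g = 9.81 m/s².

R_A ≈ 322 N

Taking torques about support B:
Beam weight: 16.2 × 9.81 = 158.9 N down at 1.51 m → arm 1.51 m, τ = 158.9 × 1.51 = 239.9 N·m counterclockwise.
Crate: 27.2 × 9.81 = 266.8 N down at 2.387 m → arm 2.387 m, τ = 266.8 × 2.387 = 636.9 N·m counterclockwise.
Sandbag: 9.17 × 9.81 = 89.96 N down at 1.06 m → arm 1.06 m, τ = 89.96 × 1.06 = 95.36 N·m counterclockwise.
Net load moment about support B = 972.2 N·m counterclockwise.
Reaction R at support A is upward at 3.02 m, arm 3.02 m → moment R × 3.02 clockwise.
Στ = 0 ⇒ R × 3.02 = 972.2 ⇒ R = 322 N.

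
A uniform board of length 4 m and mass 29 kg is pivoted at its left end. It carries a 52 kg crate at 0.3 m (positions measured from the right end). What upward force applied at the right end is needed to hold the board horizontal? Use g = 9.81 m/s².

F ≈ 614 N

Take moments about the left end.
Beam weight: 29 × 9.81 = 284.5 N down at 2 m → arm 2 m, τ = 284.5 × 2 = 569 N·m clockwise.
Crate: 52 × 9.81 = 510.1 N down at 0.3 m → arm 3.7 m, τ = 510.1 × 3.7 = 1887 N·m clockwise.
Net moment of the loads = 2456 N·m clockwise.
The upward force F acts at the right end, arm 4 m, giving F × 4 counterclockwise.
Setting net torque to zero: F × 4 = 2456 → F = 2456 / 4 = 614 N.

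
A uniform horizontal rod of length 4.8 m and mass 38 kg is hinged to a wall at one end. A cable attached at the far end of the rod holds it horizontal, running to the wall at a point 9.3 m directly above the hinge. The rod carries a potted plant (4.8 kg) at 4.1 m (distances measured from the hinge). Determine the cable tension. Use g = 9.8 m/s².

About the hinge:
Beam weight: 38 × 9.8 = 372.4 N down at 2.4 m → arm 2.4 m, τ = 372.4 × 2.4 = 893.8 N·m clockwise.
Potted plant: 4.8 × 9.8 = 47.04 N down at 4.1 m → arm 4.1 m, τ = 47.04 × 4.1 = 192.9 N·m clockwise.
Total clockwise load moment = 1087 N·m.
The cable tension T acts at 4.8 m; only its component perpendicular to the rod, T sinθ, produces torque. sinθ = h/√(h²+d²) = 9.3/√(9.3²+4.8²) = 0.8886.
Balancing moments: T × 4.8 × 0.8886 = 1087, giving T = 1087 / 4.265 = 255 N.

T ≈ 255 N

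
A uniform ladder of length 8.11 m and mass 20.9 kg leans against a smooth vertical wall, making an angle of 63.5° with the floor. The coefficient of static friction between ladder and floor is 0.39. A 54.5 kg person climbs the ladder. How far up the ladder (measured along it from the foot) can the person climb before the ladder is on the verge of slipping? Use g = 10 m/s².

About the foot of the ladder:
Ladder weight 20.9×10 = 209 N acts at 4.055 m along the ladder; its horizontal arm is 4.055·cos63.5° = 1.809 m → τ = 378.1 N·m clockwise.
Person weight 54.5×10 = 545 N at distance d → arm d·cos63.5° → τ = 545·d·0.4462 clockwise.
Wall normal N at the top has arm L sinθ = 7.258 m counterclockwise, so Στ = 0 gives N·7.258 = 378.1 + 243.2·d.
ΣFy = 0 ⇒ N_floor = 754 N, so the maximum friction is μ_s·N_floor = 0.39×754 = 294.1 N. ΣFx = 0 ⇒ N_wall = f, so at the slipping point N = 294.1 N.
Substituting: 294.1×7.258 = 378.1 + 243.2·d ⇒ d = (2135 − 378.1) / 243.2 = 7.22 m.

d ≈ 7.22 m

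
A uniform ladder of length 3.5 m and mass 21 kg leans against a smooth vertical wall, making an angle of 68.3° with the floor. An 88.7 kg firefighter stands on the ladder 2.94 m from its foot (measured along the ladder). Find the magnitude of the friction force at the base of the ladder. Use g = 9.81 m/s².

Take moments about the foot of the ladder.
Ladder weight 21×9.81 = 206 N acts at 1.75 m along the ladder; its horizontal arm is 1.75·cos68.3° = 0.6471 m → τ = 133.3 N·m clockwise.
Firefighter: 88.7×9.81 = 870.1 N at 2.94 m → arm 1.087 m → τ = 945.8 N·m clockwise.
Wall normal N acts horizontally at the top; its moment arm is the height L sinθ = 3.5·sin68.3° = 3.252 m, counterclockwise.
Balancing moments: N × 3.252 = 1079, giving N = 332 N.
ΣFx = 0: friction at the foot balances the wall's push, so f = N_wall = 332 N.

f ≈ 332 N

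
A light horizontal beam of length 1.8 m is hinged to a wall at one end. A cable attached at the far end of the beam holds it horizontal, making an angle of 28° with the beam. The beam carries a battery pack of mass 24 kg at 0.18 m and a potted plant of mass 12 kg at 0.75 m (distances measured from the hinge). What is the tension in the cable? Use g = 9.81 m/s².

T ≈ 155 N

About the hinge:
Battery pack: 24 × 9.81 = 235.4 N down at 0.18 m → arm 0.18 m, τ = 235.4 × 0.18 = 42.37 N·m clockwise.
Potted plant: 12 × 9.81 = 117.7 N down at 0.75 m → arm 0.75 m, τ = 117.7 × 0.75 = 88.28 N·m clockwise.
Total clockwise load moment = 130.7 N·m.
The cable tension T acts at 1.8 m; only its component perpendicular to the beam, T sinθ, produces torque. sin 28° = 0.4695.
For rotational equilibrium, T × 1.8 × 0.4695 = 130.7, so T = 130.7 / 0.8451 = 155 N.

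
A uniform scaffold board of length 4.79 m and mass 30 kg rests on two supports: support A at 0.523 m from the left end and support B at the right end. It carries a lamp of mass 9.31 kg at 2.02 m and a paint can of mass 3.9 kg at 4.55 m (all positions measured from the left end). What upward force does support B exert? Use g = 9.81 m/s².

Take moments about support A.
Beam weight: 30 × 9.81 = 294.3 N down at 2.395 m → arm 1.872 m, τ = 294.3 × 1.872 = 550.9 N·m clockwise.
Lamp: 9.31 × 9.81 = 91.33 N down at 2.02 m → arm 1.497 m, τ = 91.33 × 1.497 = 136.7 N·m clockwise.
Paint can: 3.9 × 9.81 = 38.26 N down at 4.55 m → arm 4.027 m, τ = 38.26 × 4.027 = 154.1 N·m clockwise.
Net load moment about support A = 841.7 N·m clockwise.
Reaction R at support B is upward at 4.79 m, arm 4.267 m → moment R × 4.267 counterclockwise.
For rotational equilibrium, R × 4.267 = 841.7, so R = 197 N.

R_B ≈ 197 N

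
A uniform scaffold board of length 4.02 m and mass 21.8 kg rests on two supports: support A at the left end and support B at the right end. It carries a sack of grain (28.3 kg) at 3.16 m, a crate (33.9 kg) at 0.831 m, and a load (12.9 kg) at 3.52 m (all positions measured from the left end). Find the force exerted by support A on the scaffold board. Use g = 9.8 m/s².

Take moments about support B.
Beam weight: 21.8 × 9.8 = 213.6 N down at 2.01 m → arm 2.01 m, τ = 213.6 × 2.01 = 429.3 N·m counterclockwise.
Sack of grain: 28.3 × 9.8 = 277.3 N down at 3.16 m → arm 0.86 m, τ = 277.3 × 0.86 = 238.5 N·m counterclockwise.
Crate: 33.9 × 9.8 = 332.2 N down at 0.831 m → arm 3.189 m, τ = 332.2 × 3.189 = 1059 N·m counterclockwise.
Load: 12.9 × 9.8 = 126.4 N down at 3.52 m → arm 0.5 m, τ = 126.4 × 0.5 = 63.2 N·m counterclockwise.
Net load moment about support B = 1790 N·m counterclockwise.
Reaction R at support A is upward at 0 m, arm 4.02 m → moment R × 4.02 clockwise.
For rotational equilibrium, R × 4.02 = 1790, so R = 445 N.

R_A ≈ 445 N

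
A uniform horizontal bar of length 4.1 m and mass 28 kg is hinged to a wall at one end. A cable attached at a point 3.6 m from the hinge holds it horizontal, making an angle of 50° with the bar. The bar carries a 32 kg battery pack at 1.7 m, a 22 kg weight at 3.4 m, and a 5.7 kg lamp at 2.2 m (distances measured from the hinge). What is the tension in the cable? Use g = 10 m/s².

Choose the hinge as the axis so the unknown hinge reaction has zero arm there.
Beam weight: 28 × 10 = 280 N down at 2.05 m → arm 2.05 m, τ = 280 × 2.05 = 574 N·m clockwise.
Battery pack: 32 × 10 = 320 N down at 1.7 m → arm 1.7 m, τ = 320 × 1.7 = 544 N·m clockwise.
Weight: 22 × 10 = 220 N down at 3.4 m → arm 3.4 m, τ = 220 × 3.4 = 748 N·m clockwise.
Lamp: 5.7 × 10 = 57 N down at 2.2 m → arm 2.2 m, τ = 57 × 2.2 = 125.4 N·m clockwise.
Total clockwise load moment = 1991 N·m.
The cable tension T acts at 3.6 m; only its component perpendicular to the bar, T sinθ, produces torque. sin 50° = 0.766.
For rotational equilibrium, T × 3.6 × 0.766 = 1991, so T = 1991 / 2.758 = 722 N.

T ≈ 722 N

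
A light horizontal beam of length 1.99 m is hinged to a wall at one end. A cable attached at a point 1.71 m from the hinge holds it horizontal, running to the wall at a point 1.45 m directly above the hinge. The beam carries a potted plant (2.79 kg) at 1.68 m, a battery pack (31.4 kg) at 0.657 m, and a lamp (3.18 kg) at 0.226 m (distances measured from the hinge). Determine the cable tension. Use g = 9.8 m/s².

T ≈ 231 N

Choose the hinge as the axis so the unknown hinge reaction has zero arm there.
Potted plant: 2.79 × 9.8 = 27.34 N down at 1.68 m → arm 1.68 m, τ = 27.34 × 1.68 = 45.93 N·m clockwise.
Battery pack: 31.4 × 9.8 = 307.7 N down at 0.657 m → arm 0.657 m, τ = 307.7 × 0.657 = 202.2 N·m clockwise.
Lamp: 3.18 × 9.8 = 31.16 N down at 0.226 m → arm 0.226 m, τ = 31.16 × 0.226 = 7.042 N·m clockwise.
Total clockwise load moment = 255.2 N·m.
The cable tension T acts at 1.71 m; only its component perpendicular to the beam, T sinθ, produces torque. sinθ = h/√(h²+d²) = 1.45/√(1.45²+1.71²) = 0.6467.
Στ = 0 ⇒ T × 1.71 × 0.6467 = 255.2 ⇒ T = 255.2 / 1.106 = 231 N.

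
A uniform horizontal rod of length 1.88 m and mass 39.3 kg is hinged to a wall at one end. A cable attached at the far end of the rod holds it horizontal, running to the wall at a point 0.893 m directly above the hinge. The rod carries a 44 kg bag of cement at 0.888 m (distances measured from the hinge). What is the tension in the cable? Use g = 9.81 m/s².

T ≈ 924 N

Sum moments about the hinge (the unknown hinge reaction has zero arm there).
Beam weight: 39.3 × 9.81 = 385.5 N down at 0.94 m → arm 0.94 m, τ = 385.5 × 0.94 = 362.4 N·m clockwise.
Bag of cement: 44 × 9.81 = 431.6 N down at 0.888 m → arm 0.888 m, τ = 431.6 × 0.888 = 383.3 N·m clockwise.
Total clockwise load moment = 745.7 N·m.
The cable tension T acts at 1.88 m; only its component perpendicular to the rod, T sinθ, produces torque. sinθ = h/√(h²+d²) = 0.893/√(0.893²+1.88²) = 0.4291.
Στ = 0 ⇒ T × 1.88 × 0.4291 = 745.7 ⇒ T = 745.7 / 0.8067 = 924 N.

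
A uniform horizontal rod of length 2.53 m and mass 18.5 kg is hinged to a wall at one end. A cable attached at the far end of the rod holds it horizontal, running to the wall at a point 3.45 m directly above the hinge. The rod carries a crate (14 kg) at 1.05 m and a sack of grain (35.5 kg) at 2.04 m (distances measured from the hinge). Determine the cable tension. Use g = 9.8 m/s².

T ≈ 531 N

Take moments about the hinge.
Beam weight: 18.5 × 9.8 = 181.3 N down at 1.265 m → arm 1.265 m, τ = 181.3 × 1.265 = 229.3 N·m clockwise.
Crate: 14 × 9.8 = 137.2 N down at 1.05 m → arm 1.05 m, τ = 137.2 × 1.05 = 144.1 N·m clockwise.
Sack of grain: 35.5 × 9.8 = 347.9 N down at 2.04 m → arm 2.04 m, τ = 347.9 × 2.04 = 709.7 N·m clockwise.
Total clockwise load moment = 1083 N·m.
The cable tension T acts at 2.53 m; only its component perpendicular to the rod, T sinθ, produces torque. sinθ = h/√(h²+d²) = 3.45/√(3.45²+2.53²) = 0.8064.
Setting net torque to zero: T × 2.53 × 0.8064 = 1083 → T = 1083 / 2.04 = 531 N.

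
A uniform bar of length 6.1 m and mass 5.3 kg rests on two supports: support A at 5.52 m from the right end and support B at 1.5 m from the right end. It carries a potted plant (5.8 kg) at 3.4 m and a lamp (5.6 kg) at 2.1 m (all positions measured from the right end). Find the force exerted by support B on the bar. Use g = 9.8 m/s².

About support A:
Beam weight: 5.3 × 9.8 = 51.94 N down at 3.05 m → arm 2.47 m, τ = 51.94 × 2.47 = 128.3 N·m clockwise.
Potted plant: 5.8 × 9.8 = 56.84 N down at 3.4 m → arm 2.12 m, τ = 56.84 × 2.12 = 120.5 N·m clockwise.
Lamp: 5.6 × 9.8 = 54.88 N down at 2.1 m → arm 3.42 m, τ = 54.88 × 3.42 = 187.7 N·m clockwise.
Net load moment about support A = 436.5 N·m clockwise.
Reaction R at support B is upward at 1.5 m, arm 4.02 m → moment R × 4.02 counterclockwise.
Setting net torque to zero: R × 4.02 = 436.5 → R = 109 N.

R_B ≈ 109 N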